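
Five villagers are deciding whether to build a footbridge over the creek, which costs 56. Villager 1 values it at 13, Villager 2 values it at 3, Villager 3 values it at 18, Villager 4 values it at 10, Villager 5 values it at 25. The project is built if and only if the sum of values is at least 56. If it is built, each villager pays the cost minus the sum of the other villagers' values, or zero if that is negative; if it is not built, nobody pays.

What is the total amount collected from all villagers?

Total value 69 ≥ cost 56, so it is built.
Villager 1: others sum to 56; max(0, 56 - 56) = 0.
Villager 2: others sum to 66; max(0, 56 - 66) = 0.
Villager 3: others sum to 51; max(0, 56 - 51) = 5.
Villager 4: others sum to 59; max(0, 56 - 59) = 0.
Villager 5: others sum to 44; max(0, 56 - 44) = 12.
Total collected = 0 + 0 + 5 + 0 + 12 = 17.

17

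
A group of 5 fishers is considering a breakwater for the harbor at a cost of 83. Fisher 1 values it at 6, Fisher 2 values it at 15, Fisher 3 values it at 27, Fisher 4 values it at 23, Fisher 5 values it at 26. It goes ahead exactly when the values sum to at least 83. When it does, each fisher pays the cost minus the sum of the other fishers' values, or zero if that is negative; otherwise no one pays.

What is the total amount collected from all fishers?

35

Total value 97 ≥ cost 83, so it is built.
Fisher 1: others sum to 91; max(0, 83 - 91) = 0.
Fisher 2: others sum to 82; max(0, 83 - 82) = 1.
Fisher 3: others sum to 70; max(0, 83 - 70) = 13.
Fisher 4: others sum to 74; max(0, 83 - 74) = 9.
Fisher 5: others sum to 71; max(0, 83 - 71) = 12.
Total collected = 0 + 1 + 13 + 9 + 12 = 35.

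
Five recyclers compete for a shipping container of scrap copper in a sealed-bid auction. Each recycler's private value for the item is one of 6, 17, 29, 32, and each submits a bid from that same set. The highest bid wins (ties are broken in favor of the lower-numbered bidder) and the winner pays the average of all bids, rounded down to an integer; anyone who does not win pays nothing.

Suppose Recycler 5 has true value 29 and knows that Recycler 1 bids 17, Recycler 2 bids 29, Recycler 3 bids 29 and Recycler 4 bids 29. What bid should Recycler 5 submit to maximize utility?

Bid 6: loses, pays 0, utility 0.
Bid 17: loses, pays 0, utility 0.
Bid 29: loses, pays 0, utility 0.
Bid 32: wins, pays 27, utility 29 - 27 = 2.
The best choice is 32 with utility 2.

32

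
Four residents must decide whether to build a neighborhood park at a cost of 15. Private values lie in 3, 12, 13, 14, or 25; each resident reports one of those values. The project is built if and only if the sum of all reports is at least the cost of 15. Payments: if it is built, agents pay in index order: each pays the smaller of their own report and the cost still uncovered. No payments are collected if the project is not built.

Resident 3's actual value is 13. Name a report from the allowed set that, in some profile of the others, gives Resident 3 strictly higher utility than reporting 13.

3

Suppose Resident 1 reports 3, Resident 2 reports 3 and Resident 4 reports 12.
Report 13: project built, pays 9, utility 13 - 9 = 4.
Report 3: project built, pays 3, utility 13 - 3 = 10.
So reporting 3 beats truth here (10 > 4).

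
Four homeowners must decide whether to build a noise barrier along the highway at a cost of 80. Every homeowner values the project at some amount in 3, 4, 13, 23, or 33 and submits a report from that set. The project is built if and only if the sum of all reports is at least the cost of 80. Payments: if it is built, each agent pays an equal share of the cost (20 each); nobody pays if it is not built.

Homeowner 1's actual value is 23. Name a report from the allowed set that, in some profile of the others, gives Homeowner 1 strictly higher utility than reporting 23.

33

Suppose Homeowner 2 reports 3, Homeowner 3 reports 13 and Homeowner 4 reports 33.
Report 23: project not built, utility 0.
Report 33: project built, pays 20, utility 23 - 20 = 3.
So reporting 33 beats truth here (3 > 0).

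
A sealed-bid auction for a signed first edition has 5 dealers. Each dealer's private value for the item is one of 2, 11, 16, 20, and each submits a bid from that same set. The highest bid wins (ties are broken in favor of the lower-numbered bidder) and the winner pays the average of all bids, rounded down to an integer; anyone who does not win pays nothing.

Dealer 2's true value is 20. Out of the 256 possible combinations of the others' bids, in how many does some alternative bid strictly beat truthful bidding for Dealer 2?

Others bid (2, 2, 2, 2): truth gives 15; bid 11 gives 17 > 15. Violating.
Others bid (2, 2, 2, 11): truth gives 13; bid 11 gives 15 > 13. Violating.
Others bid (2, 2, 2, 16): truth gives 12; bid 16 gives 13 > 12. Violating.
Others bid (2, 2, 11, 2): truth gives 13; bid 11 gives 15 > 13. Violating.
Others bid (2, 2, 2, 20): truth gives 11; no alternative beats it.
Others bid (2, 2, 11, 20): truth gives 9; no alternative beats it.
(Checking all 256 profiles: 46 have a profitable deviation, 210 do not.)

46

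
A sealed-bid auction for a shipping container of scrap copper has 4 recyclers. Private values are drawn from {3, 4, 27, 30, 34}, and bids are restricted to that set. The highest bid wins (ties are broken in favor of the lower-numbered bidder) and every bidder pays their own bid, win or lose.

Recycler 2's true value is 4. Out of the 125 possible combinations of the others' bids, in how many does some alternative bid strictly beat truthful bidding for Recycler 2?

Others bid (3, 3, 27): truth gives -4; bid 3 gives -3 > -4. Violating.
Others bid (3, 3, 30): truth gives -4; bid 3 gives -3 > -4. Violating.
Others bid (3, 3, 34): truth gives -4; bid 3 gives -3 > -4. Violating.
Others bid (3, 4, 27): truth gives -4; bid 3 gives -3 > -4. Violating.
Others bid (3, 3, 3): truth gives 0; no alternative beats it.
Others bid (3, 3, 4): truth gives 0; no alternative beats it.
(Checking all 125 profiles: 121 have a profitable deviation, 4 do not.)

121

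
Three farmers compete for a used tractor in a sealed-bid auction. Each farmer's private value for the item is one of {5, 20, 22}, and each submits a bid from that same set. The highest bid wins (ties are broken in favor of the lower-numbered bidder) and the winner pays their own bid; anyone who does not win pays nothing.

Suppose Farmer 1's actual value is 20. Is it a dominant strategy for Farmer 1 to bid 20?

Consider the case where Farmer 2 bids 5 and Farmer 3 bids 5.
Truthful bid 20: wins, pays 20, utility 20 - 20 = 0.
Bid 5 instead: wins, pays 5, utility 20 - 5 = 15.
Since 15 > 0, bidding 5 is strictly better here, so truthful bidding is not dominant.

No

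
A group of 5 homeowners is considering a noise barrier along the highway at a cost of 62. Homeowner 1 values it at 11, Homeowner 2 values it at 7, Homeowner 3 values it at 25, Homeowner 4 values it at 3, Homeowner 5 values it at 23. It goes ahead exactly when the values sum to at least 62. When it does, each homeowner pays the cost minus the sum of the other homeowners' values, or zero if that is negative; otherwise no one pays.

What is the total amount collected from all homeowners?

38

Total value 69 ≥ cost 62, so it is built.
Homeowner 1: others sum to 58; max(0, 62 - 58) = 4.
Homeowner 2: others sum to 62; max(0, 62 - 62) = 0.
Homeowner 3: others sum to 44; max(0, 62 - 44) = 18.
Homeowner 4: others sum to 66; max(0, 62 - 66) = 0.
Homeowner 5: others sum to 46; max(0, 62 - 46) = 16.
Total collected = 4 + 0 + 18 + 0 + 16 = 38.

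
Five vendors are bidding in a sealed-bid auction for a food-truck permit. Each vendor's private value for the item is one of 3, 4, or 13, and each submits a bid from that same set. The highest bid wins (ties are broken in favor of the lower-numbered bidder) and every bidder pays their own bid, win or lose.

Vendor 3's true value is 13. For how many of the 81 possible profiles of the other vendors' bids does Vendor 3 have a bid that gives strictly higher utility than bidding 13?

49

Others bid (3, 3, 3, 3): truth gives 0; bid 4 gives 9 > 0. Violating.
Others bid (3, 3, 3, 4): truth gives 0; bid 4 gives 9 > 0. Violating.
Others bid (3, 3, 4, 3): truth gives 0; bid 4 gives 9 > 0. Violating.
Others bid (3, 3, 4, 4): truth gives 0; bid 4 gives 9 > 0. Violating.
Others bid (3, 3, 3, 13): truth gives 0; no alternative beats it.
Others bid (3, 3, 4, 13): truth gives 0; no alternative beats it.
(Checking all 81 profiles: 49 have a profitable deviation, 32 do not.)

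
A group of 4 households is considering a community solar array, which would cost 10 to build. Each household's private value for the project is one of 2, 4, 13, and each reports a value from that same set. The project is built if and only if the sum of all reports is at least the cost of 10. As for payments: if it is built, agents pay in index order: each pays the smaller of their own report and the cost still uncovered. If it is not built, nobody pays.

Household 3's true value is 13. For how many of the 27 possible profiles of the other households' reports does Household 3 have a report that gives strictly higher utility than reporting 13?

Others report (2, 2, 2): truth gives 7; report 4 gives 9 > 7. Violating.
Others report (2, 2, 4): truth gives 7; report 2 gives 11 > 7. Violating.
Others report (2, 2, 13): truth gives 7; report 2 gives 11 > 7. Violating.
Others report (2, 4, 2): truth gives 9; report 2 gives 11 > 9. Violating.
Others report (2, 13, 2): truth gives 13; no alternative beats it.
Others report (2, 13, 4): truth gives 13; no alternative beats it.
(Checking all 27 profiles: 9 have a profitable deviation, 18 do not.)

9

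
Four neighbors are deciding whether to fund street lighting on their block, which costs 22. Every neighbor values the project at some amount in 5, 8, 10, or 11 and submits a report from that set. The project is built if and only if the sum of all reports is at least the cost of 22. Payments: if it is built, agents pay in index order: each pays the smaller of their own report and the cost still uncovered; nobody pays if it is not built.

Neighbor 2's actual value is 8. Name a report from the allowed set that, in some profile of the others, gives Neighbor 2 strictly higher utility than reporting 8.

Suppose Neighbor 1 reports 5, Neighbor 3 reports 5 and Neighbor 4 reports 8.
Report 8: project built, pays 8, utility 8 - 8 = 0.
Report 5: project built, pays 5, utility 8 - 5 = 3.
So reporting 5 beats truth here (3 > 0).

5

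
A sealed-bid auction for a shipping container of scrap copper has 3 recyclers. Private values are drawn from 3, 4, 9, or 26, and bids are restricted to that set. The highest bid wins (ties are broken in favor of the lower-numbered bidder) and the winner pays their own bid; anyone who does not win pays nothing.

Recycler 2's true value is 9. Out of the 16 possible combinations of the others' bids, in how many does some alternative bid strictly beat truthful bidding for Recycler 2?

2

Others bid (3, 3): truth gives 0; bid 4 gives 5 > 0. Violating.
Others bid (3, 4): truth gives 0; bid 4 gives 5 > 0. Violating.
Others bid (3, 9): truth gives 0; no alternative beats it.
Others bid (3, 26): truth gives 0; no alternative beats it.
(Checking all 16 profiles: 2 have a profitable deviation, 14 do not.)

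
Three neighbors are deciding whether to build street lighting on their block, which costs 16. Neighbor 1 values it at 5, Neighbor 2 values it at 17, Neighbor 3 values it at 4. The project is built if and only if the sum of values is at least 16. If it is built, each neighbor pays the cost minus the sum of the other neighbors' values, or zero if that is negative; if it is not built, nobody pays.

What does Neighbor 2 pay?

Total value 26 ≥ cost 16, so the project is built.
The other neighbors' values sum to 9.
Cost minus that sum is 16 - 9 = 7.

7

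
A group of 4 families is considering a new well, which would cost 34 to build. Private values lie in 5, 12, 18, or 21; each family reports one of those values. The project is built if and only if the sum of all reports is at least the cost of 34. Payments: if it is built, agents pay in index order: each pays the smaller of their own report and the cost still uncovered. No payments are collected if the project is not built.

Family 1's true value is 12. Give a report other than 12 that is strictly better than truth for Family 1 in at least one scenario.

5

Suppose Family 2 reports 5, Family 3 reports 5 and Family 4 reports 21.
Report 12: project built, pays 12, utility 12 - 12 = 0.
Report 5: project built, pays 5, utility 12 - 5 = 7.
So reporting 5 beats truth here (7 > 0).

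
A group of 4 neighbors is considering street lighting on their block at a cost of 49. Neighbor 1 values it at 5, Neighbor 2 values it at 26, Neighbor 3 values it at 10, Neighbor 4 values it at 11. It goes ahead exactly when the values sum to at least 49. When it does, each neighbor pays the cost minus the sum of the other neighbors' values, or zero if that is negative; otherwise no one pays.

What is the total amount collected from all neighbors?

Total value 52 ≥ cost 49, so it is built.
Neighbor 1: others sum to 47; max(0, 49 - 47) = 2.
Neighbor 2: others sum to 26; max(0, 49 - 26) = 23.
Neighbor 3: others sum to 42; max(0, 49 - 42) = 7.
Neighbor 4: others sum to 41; max(0, 49 - 41) = 8.
Total collected = 2 + 23 + 7 + 8 = 40.

40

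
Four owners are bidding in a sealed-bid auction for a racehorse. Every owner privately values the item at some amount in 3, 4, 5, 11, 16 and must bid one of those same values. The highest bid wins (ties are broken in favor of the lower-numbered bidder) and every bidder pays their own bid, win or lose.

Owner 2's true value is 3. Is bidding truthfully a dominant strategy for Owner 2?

Consider the case where Owner 1 bids 3, Owner 3 bids 3 and Owner 4 bids 3.
Truthful bid 3: loses but pays 3, utility -3.
Bid 4 instead: wins, pays 4, utility 3 - 4 = -1.
Since -1 > -3, bidding 4 is strictly better here, so truthful bidding is not dominant.

No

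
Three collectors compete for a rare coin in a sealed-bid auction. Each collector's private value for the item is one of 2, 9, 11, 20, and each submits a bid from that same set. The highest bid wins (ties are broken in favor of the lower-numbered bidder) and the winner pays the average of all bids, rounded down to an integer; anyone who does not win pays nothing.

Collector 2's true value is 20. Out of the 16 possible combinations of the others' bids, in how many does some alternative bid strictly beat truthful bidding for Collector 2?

6

Others bid (2, 2): truth gives 12; bid 9 gives 16 > 12. Violating.
Others bid (2, 9): truth gives 10; bid 9 gives 14 > 10. Violating.
Others bid (2, 11): truth gives 9; bid 11 gives 12 > 9. Violating.
Others bid (9, 2): truth gives 10; bid 11 gives 13 > 10. Violating.
Others bid (2, 20): truth gives 6; no alternative beats it.
Others bid (9, 20): truth gives 4; no alternative beats it.
(Checking all 16 profiles: 6 have a profitable deviation, 10 do not.)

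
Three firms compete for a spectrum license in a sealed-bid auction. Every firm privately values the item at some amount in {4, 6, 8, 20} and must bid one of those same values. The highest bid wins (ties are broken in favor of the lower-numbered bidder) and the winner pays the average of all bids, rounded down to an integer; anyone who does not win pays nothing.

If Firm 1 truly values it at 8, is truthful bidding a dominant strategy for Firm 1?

No

Consider the case where Firm 2 bids 4 and Firm 3 bids 4.
Truthful bid 8: wins, pays 5, utility 8 - 5 = 3.
Bid 4 instead: wins, pays 4, utility 8 - 4 = 4.
Since 4 > 3, bidding 4 is strictly better here, so truthful bidding is not dominant.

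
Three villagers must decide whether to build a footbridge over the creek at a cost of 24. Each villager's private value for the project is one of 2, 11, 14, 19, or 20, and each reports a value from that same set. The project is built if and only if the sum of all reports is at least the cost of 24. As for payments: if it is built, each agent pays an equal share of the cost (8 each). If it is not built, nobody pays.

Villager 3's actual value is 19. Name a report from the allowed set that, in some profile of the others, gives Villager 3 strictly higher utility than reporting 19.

20

Suppose Villager 1 reports 2 and Villager 2 reports 2.
Report 19: project not built, utility 0.
Report 20: project built, pays 8, utility 19 - 8 = 11.
So reporting 20 beats truth here (11 > 0).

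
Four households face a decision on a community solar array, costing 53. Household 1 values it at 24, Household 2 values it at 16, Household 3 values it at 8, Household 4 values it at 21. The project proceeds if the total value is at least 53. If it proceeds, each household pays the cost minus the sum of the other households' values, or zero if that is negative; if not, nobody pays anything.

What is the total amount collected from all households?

13

Total value 69 ≥ cost 53, so it is built.
Household 1: others sum to 45; max(0, 53 - 45) = 8.
Household 2: others sum to 53; max(0, 53 - 53) = 0.
Household 3: others sum to 61; max(0, 53 - 61) = 0.
Household 4: others sum to 48; max(0, 53 - 48) = 5.
Total collected = 8 + 0 + 0 + 5 = 13.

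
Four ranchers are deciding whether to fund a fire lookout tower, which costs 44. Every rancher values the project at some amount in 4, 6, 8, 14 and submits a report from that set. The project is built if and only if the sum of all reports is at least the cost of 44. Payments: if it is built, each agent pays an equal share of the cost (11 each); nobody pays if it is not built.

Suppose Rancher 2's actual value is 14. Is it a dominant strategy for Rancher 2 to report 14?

Yes

Check each profile of the others' reports and compare truth against every alternative report.
Others report (4, 14, 14): truth gives 3, best alternative gives 0.
Others report (6, 14, 14): truth gives 3, best alternative gives 0.
Others report (8, 8, 14): truth gives 3, best alternative gives 0.
Others report (8, 14, 8): truth gives 3, best alternative gives 0.
Others report (14, 4, 14): truth gives 3, best alternative gives 0.
Others report (14, 6, 14): truth gives 3, best alternative gives 0.
(Remaining 58 profiles checked similarly; truth is weakly best in each.)
In every case the truthful report is at least as good as any alternative, so it is a dominant strategy.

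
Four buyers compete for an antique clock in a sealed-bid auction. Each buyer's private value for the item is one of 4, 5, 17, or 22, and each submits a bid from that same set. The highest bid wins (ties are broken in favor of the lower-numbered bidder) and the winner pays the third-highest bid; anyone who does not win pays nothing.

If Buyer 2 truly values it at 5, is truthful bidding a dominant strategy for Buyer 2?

Consider the case where Buyer 1 bids 4, Buyer 3 bids 4 and Buyer 4 bids 17.
Truthful bid 5: loses, pays 0, utility 0.
Bid 17 instead: wins, pays 4, utility 5 - 4 = 1.
Since 1 > 0, bidding 17 is strictly better here, so truthful bidding is not dominant.

No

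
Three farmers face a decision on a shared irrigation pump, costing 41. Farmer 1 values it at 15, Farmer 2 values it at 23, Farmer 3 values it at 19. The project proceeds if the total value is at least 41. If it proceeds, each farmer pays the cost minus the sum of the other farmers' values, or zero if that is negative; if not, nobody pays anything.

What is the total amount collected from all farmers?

Total value 57 ≥ cost 41, so it is built.
Farmer 1: others sum to 42; max(0, 41 - 42) = 0.
Farmer 2: others sum to 34; max(0, 41 - 34) = 7.
Farmer 3: others sum to 38; max(0, 41 - 38) = 3.
Total collected = 0 + 7 + 3 = 10.

10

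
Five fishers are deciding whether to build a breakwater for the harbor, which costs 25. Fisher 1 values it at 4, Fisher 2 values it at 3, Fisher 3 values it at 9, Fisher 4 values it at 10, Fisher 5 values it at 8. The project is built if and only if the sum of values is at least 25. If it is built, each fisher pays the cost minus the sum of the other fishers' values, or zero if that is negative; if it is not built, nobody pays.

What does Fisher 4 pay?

1

Total value 34 ≥ cost 25, so the project is built.
The other fishers' values sum to 24.
Cost minus that sum is 25 - 24 = 1.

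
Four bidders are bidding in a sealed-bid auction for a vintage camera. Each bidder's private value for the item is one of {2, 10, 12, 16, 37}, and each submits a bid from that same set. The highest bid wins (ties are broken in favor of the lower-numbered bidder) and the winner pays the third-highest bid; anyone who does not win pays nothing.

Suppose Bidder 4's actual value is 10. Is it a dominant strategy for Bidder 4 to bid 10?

Consider the case where Bidder 1 bids 2, Bidder 2 bids 2 and Bidder 3 bids 10.
Truthful bid 10: loses, pays 0, utility 0.
Bid 12 instead: wins, pays 2, utility 10 - 2 = 8.
Since 8 > 0, bidding 12 is strictly better here, so truthful bidding is not dominant.

No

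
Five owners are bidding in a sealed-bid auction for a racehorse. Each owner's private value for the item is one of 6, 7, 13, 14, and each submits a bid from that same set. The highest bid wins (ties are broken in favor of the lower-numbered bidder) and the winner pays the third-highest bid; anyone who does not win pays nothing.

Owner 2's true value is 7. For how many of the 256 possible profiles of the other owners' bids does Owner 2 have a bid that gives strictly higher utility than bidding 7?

Others bid (6, 6, 6, 13): truth gives 0; bid 13 gives 1 > 0. Violating.
Others bid (6, 6, 6, 14): truth gives 0; bid 14 gives 1 > 0. Violating.
Others bid (6, 6, 13, 6): truth gives 0; bid 13 gives 1 > 0. Violating.
Others bid (6, 6, 14, 6): truth gives 0; bid 14 gives 1 > 0. Violating.
Others bid (6, 6, 6, 6): truth gives 1; no alternative beats it.
Others bid (6, 6, 6, 7): truth gives 1; no alternative beats it.
(Checking all 256 profiles: 8 have a profitable deviation, 248 do not.)

8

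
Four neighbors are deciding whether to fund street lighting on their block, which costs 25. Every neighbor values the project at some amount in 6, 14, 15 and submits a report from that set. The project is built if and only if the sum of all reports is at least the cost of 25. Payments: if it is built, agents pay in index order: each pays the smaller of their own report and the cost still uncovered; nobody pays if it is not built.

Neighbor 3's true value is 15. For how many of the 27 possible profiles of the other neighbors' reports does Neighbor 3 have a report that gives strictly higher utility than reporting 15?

Others report (6, 6, 14): truth gives 2; report 6 gives 9 > 2. Violating.
Others report (6, 6, 15): truth gives 2; report 6 gives 9 > 2. Violating.
Others report (6, 6, 6): truth gives 2; no alternative beats it.
Others report (6, 14, 6): truth gives 10; no alternative beats it.
(Checking all 27 profiles: 2 have a profitable deviation, 25 do not.)

2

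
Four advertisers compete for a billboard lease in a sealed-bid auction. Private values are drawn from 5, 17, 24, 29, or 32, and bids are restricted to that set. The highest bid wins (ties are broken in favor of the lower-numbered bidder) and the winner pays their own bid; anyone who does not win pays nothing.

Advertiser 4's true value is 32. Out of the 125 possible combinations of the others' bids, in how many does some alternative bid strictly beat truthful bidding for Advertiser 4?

27

Others bid (5, 5, 5): truth gives 0; bid 17 gives 15 > 0. Violating.
Others bid (5, 5, 17): truth gives 0; bid 24 gives 8 > 0. Violating.
Others bid (5, 5, 24): truth gives 0; bid 29 gives 3 > 0. Violating.
Others bid (5, 17, 5): truth gives 0; bid 24 gives 8 > 0. Violating.
Others bid (5, 5, 29): truth gives 0; no alternative beats it.
Others bid (5, 5, 32): truth gives 0; no alternative beats it.
(Checking all 125 profiles: 27 have a profitable deviation, 98 do not.)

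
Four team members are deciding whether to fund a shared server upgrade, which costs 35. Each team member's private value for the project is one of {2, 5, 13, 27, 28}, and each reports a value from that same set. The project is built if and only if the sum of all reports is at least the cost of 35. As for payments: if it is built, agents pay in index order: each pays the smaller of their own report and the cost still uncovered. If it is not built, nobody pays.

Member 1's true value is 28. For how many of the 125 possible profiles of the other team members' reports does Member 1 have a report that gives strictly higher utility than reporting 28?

Others report (2, 2, 5): truth gives 0; report 27 gives 1 > 0. Violating.
Others report (2, 2, 13): truth gives 0; report 27 gives 1 > 0. Violating.
Others report (2, 2, 27): truth gives 0; report 5 gives 23 > 0. Violating.
Others report (2, 2, 28): truth gives 0; report 5 gives 23 > 0. Violating.
Others report (2, 2, 2): truth gives 0; no alternative beats it.
(Checking all 125 profiles: 124 have a profitable deviation, 1 does not.)

124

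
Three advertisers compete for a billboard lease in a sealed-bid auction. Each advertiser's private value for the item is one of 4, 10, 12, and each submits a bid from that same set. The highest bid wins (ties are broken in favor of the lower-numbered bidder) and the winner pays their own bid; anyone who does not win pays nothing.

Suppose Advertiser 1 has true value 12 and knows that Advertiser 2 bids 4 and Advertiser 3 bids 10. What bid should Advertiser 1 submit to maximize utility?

10

Bid 4: loses, pays 0, utility 0.
Bid 10: wins, pays 10, utility 12 - 10 = 2.
Bid 12: wins, pays 12, utility 12 - 12 = 0.
The best choice is 10 with utility 2.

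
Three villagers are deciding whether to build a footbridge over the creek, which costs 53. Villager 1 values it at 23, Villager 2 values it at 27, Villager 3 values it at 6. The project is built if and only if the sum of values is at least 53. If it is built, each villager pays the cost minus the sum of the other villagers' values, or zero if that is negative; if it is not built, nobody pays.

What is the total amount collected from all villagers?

47

Total value 56 ≥ cost 53, so it is built.
Villager 1: others sum to 33; max(0, 53 - 33) = 20.
Villager 2: others sum to 29; max(0, 53 - 29) = 24.
Villager 3: others sum to 50; max(0, 53 - 50) = 3.
Total collected = 20 + 24 + 3 = 47.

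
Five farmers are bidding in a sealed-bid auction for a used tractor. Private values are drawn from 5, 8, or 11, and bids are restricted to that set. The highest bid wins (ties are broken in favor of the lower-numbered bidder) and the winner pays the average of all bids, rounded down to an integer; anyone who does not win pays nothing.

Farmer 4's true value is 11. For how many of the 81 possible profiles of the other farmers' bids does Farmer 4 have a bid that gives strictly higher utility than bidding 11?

1

Others bid (5, 5, 5, 5): truth gives 5; bid 8 gives 6 > 5. Violating.
Others bid (5, 5, 5, 8): truth gives 5; no alternative beats it.
Others bid (5, 5, 5, 11): truth gives 4; no alternative beats it.
(Checking all 81 profiles: 1 has a profitable deviation, 80 do not.)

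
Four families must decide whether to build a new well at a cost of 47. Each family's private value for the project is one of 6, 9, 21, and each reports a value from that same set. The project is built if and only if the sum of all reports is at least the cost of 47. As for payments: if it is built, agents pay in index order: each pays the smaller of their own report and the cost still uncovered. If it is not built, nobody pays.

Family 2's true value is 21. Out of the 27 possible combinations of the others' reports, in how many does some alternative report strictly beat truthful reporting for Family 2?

Others report (6, 21, 21): truth gives 0; report 6 gives 15 > 0. Violating.
Others report (9, 9, 21): truth gives 0; report 9 gives 12 > 0. Violating.
Others report (9, 21, 9): truth gives 0; report 9 gives 12 > 0. Violating.
Others report (9, 21, 21): truth gives 0; report 6 gives 15 > 0. Violating.
Others report (6, 6, 6): truth gives 0; no alternative beats it.
Others report (6, 6, 9): truth gives 0; no alternative beats it.
(Checking all 27 profiles: 10 have a profitable deviation, 17 do not.)

10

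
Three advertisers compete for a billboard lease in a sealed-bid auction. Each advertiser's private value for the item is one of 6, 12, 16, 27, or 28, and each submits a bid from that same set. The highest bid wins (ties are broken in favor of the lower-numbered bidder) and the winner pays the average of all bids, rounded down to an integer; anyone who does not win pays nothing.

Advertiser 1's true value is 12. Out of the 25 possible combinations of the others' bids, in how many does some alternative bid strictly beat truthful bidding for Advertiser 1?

1

Others bid (6, 6): truth gives 4; bid 6 gives 6 > 4. Violating.
Others bid (6, 12): truth gives 2; no alternative beats it.
Others bid (6, 16): truth gives 0; no alternative beats it.
(Checking all 25 profiles: 1 has a profitable deviation, 24 do not.)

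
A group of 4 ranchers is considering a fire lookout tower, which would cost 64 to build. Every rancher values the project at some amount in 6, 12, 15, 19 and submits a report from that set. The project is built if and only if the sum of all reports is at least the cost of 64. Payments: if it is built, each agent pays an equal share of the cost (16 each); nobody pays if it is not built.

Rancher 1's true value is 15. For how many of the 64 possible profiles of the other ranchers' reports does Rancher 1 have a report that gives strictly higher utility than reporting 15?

Others report (12, 19, 19): truth gives -1; report 6 gives 0 > -1. Violating.
Others report (15, 15, 19): truth gives -1; report 6 gives 0 > -1. Violating.
Others report (15, 19, 15): truth gives -1; report 6 gives 0 > -1. Violating.
Others report (15, 19, 19): truth gives -1; report 6 gives 0 > -1. Violating.
Others report (6, 6, 6): truth gives 0; no alternative beats it.
Others report (6, 6, 12): truth gives 0; no alternative beats it.
(Checking all 64 profiles: 10 have a profitable deviation, 54 do not.)

10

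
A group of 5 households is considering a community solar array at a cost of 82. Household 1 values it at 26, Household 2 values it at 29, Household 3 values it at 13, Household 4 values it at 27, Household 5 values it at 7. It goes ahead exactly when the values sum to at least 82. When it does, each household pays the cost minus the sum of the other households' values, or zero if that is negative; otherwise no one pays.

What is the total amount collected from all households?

22

Total value 102 ≥ cost 82, so it is built.
Household 1: others sum to 76; max(0, 82 - 76) = 6.
Household 2: others sum to 73; max(0, 82 - 73) = 9.
Household 3: others sum to 89; max(0, 82 - 89) = 0.
Household 4: others sum to 75; max(0, 82 - 75) = 7.
Household 5: others sum to 95; max(0, 82 - 95) = 0.
Total collected = 6 + 9 + 0 + 7 + 0 = 22.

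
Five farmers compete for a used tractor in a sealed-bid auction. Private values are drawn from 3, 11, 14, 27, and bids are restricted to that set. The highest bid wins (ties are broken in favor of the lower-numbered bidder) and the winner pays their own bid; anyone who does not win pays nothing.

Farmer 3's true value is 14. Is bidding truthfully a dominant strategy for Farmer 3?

Consider the case where Farmer 1 bids 3, Farmer 2 bids 3, Farmer 4 bids 3 and Farmer 5 bids 3.
Truthful bid 14: wins, pays 14, utility 14 - 14 = 0.
Bid 11 instead: wins, pays 11, utility 14 - 11 = 3.
Since 3 > 0, bidding 11 is strictly better here, so truthful bidding is not dominant.

No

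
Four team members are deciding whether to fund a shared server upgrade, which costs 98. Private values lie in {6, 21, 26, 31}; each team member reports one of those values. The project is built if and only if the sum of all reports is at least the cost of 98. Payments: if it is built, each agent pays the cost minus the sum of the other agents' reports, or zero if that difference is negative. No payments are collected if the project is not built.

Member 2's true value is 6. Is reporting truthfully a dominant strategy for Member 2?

Check each profile of the others' reports and compare truth against every alternative report.
Others report (21, 26, 31): truth gives 0, best alternative gives -14.
Others report (21, 31, 26): truth gives 0, best alternative gives -14.
Others report (26, 21, 31): truth gives 0, best alternative gives -14.
Others report (26, 26, 26): truth gives 0, best alternative gives -14.
Others report (26, 31, 21): truth gives 0, best alternative gives -14.
Others report (31, 21, 26): truth gives 0, best alternative gives -14.
(Remaining 58 profiles checked similarly; truth is weakly best in each.)
In every case the truthful report is at least as good as any alternative, so it is a dominant strategy.

Yes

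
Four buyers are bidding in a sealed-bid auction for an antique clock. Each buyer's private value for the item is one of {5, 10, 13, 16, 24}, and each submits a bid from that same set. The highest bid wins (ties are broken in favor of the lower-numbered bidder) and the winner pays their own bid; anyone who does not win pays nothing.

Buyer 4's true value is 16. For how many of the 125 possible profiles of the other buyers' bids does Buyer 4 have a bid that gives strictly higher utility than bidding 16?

8

Others bid (5, 5, 5): truth gives 0; bid 10 gives 6 > 0. Violating.
Others bid (5, 5, 10): truth gives 0; bid 13 gives 3 > 0. Violating.
Others bid (5, 10, 5): truth gives 0; bid 13 gives 3 > 0. Violating.
Others bid (5, 10, 10): truth gives 0; bid 13 gives 3 > 0. Violating.
Others bid (5, 5, 13): truth gives 0; no alternative beats it.
Others bid (5, 5, 16): truth gives 0; no alternative beats it.
(Checking all 125 profiles: 8 have a profitable deviation, 117 do not.)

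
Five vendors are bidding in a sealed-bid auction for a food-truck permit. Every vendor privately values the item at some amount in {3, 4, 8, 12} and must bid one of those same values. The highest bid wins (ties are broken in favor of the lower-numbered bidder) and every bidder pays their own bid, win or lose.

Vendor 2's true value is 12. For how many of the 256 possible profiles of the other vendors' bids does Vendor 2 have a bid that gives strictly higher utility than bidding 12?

Others bid (3, 3, 3, 3): truth gives 0; bid 4 gives 8 > 0. Violating.
Others bid (3, 3, 3, 4): truth gives 0; bid 4 gives 8 > 0. Violating.
Others bid (3, 3, 3, 8): truth gives 0; bid 8 gives 4 > 0. Violating.
Others bid (3, 3, 4, 3): truth gives 0; bid 4 gives 8 > 0. Violating.
Others bid (3, 3, 3, 12): truth gives 0; no alternative beats it.
Others bid (3, 3, 4, 12): truth gives 0; no alternative beats it.
(Checking all 256 profiles: 118 have a profitable deviation, 138 do not.)

118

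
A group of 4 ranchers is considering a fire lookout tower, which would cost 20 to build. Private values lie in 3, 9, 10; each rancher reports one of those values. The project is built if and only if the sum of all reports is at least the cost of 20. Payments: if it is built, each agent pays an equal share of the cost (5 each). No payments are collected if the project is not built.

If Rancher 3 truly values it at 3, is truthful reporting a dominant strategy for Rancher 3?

Yes

Check each profile of the others' reports and compare truth against every alternative report.
Others report (3, 3, 9): truth gives 0, best alternative gives -2.
Others report (3, 3, 10): truth gives 0, best alternative gives -2.
Others report (3, 9, 3): truth gives 0, best alternative gives -2.
Others report (3, 10, 3): truth gives 0, best alternative gives -2.
Others report (9, 3, 3): truth gives 0, best alternative gives -2.
Others report (10, 3, 3): truth gives 0, best alternative gives -2.
(Remaining 21 profiles checked similarly; truth is weakly best in each.)
In every case the truthful report is at least as good as any alternative, so it is a dominant strategy.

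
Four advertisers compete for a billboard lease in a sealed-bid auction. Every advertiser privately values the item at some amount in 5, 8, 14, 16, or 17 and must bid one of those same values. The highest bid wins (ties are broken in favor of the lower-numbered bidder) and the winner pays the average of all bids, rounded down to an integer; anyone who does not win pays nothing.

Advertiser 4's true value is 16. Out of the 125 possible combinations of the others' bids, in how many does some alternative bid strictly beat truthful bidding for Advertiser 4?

41

Others bid (5, 5, 5): truth gives 9; bid 8 gives 11 > 9. Violating.
Others bid (5, 5, 16): truth gives 0; bid 17 gives 6 > 0. Violating.
Others bid (5, 8, 8): truth gives 7; bid 14 gives 8 > 7. Violating.
Others bid (5, 8, 16): truth gives 0; bid 17 gives 5 > 0. Violating.
Others bid (5, 5, 8): truth gives 8; no alternative beats it.
Others bid (5, 5, 14): truth gives 6; no alternative beats it.
(Checking all 125 profiles: 41 have a profitable deviation, 84 do not.)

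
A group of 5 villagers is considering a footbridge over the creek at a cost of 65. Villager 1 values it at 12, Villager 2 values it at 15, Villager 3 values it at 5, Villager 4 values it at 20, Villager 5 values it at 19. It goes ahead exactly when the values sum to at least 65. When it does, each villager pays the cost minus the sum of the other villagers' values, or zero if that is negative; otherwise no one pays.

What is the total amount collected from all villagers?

42

Total value 71 ≥ cost 65, so it is built.
Villager 1: others sum to 59; max(0, 65 - 59) = 6.
Villager 2: others sum to 56; max(0, 65 - 56) = 9.
Villager 3: others sum to 66; max(0, 65 - 66) = 0.
Villager 4: others sum to 51; max(0, 65 - 51) = 14.
Villager 5: others sum to 52; max(0, 65 - 52) = 13.
Total collected = 6 + 9 + 0 + 14 + 13 = 42.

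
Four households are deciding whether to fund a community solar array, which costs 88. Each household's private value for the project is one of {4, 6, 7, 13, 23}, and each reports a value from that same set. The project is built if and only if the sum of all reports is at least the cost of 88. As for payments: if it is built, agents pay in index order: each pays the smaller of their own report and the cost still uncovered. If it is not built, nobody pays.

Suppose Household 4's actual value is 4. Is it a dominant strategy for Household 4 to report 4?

Yes

Check each profile of the others' reports and compare truth against every alternative report.
Others report (4, 4, 4): truth gives 0, best alternative gives 0.
Others report (4, 4, 6): truth gives 0, best alternative gives 0.
Others report (4, 4, 7): truth gives 0, best alternative gives 0.
Others report (4, 4, 13): truth gives 0, best alternative gives 0.
Others report (4, 4, 23): truth gives 0, best alternative gives 0.
Others report (4, 6, 4): truth gives 0, best alternative gives 0.
(Remaining 119 profiles checked similarly; truth is weakly best in each.)
In every case the truthful report is at least as good as any alternative, so it is a dominant strategy.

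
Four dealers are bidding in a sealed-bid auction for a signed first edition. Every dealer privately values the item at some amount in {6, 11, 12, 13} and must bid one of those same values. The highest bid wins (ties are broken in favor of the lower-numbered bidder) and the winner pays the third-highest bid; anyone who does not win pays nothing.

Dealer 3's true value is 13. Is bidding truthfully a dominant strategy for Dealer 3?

Yes

Check each profile of the others' bids and compare truth against every alternative bid.
Others bid (6, 6, 13): truth gives 7, best alternative gives 0.
Others bid (6, 12, 6): truth gives 7, best alternative gives 0.
Others bid (12, 6, 6): truth gives 7, best alternative gives 0.
Others bid (6, 11, 13): truth gives 2, best alternative gives 0.
Others bid (6, 12, 11): truth gives 2, best alternative gives 0.
Others bid (11, 6, 13): truth gives 2, best alternative gives 0.
(Remaining 58 profiles checked similarly; truth is weakly best in each.)
In every case the truthful bid is at least as good as any alternative, so it is a dominant strategy.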